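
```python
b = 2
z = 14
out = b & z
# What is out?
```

Answer: 2

Derivation:
Trace (tracking out):
b = 2  # -> b = 2
z = 14  # -> z = 14
out = b & z  # -> out = 2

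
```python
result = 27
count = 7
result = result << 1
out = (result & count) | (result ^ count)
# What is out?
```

Answer: 55

Derivation:
Trace (tracking out):
result = 27  # -> result = 27
count = 7  # -> count = 7
result = result << 1  # -> result = 54
out = result & count | result ^ count  # -> out = 55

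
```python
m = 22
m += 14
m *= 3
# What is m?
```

Answer: 108

Derivation:
Trace (tracking m):
m = 22  # -> m = 22
m += 14  # -> m = 36
m *= 3  # -> m = 108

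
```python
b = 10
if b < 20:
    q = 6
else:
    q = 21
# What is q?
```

Trace (tracking q):
b = 10  # -> b = 10
if b < 20:  # condition is True
    q = 6  # -> q = 6

Answer: 6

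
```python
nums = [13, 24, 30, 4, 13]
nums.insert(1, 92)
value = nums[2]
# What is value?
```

Trace (tracking value):
nums = [13, 24, 30, 4, 13]  # -> nums = [13, 24, 30, 4, 13]
nums.insert(1, 92)  # -> nums = [13, 92, 24, 30, 4, 13]
value = nums[2]  # -> value = 24

Answer: 24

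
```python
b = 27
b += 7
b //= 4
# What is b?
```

Answer: 8

Derivation:
Trace (tracking b):
b = 27  # -> b = 27
b += 7  # -> b = 34
b //= 4  # -> b = 8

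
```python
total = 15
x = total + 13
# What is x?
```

Answer: 28

Derivation:
Trace (tracking x):
total = 15  # -> total = 15
x = total + 13  # -> x = 28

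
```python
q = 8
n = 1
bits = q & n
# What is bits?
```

Answer: 0

Derivation:
Trace (tracking bits):
q = 8  # -> q = 8
n = 1  # -> n = 1
bits = q & n  # -> bits = 0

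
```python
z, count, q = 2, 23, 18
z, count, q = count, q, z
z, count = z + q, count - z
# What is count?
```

Answer: -5

Derivation:
Trace (tracking count):
z, count, q = (2, 23, 18)  # -> z = 2, count = 23, q = 18
z, count, q = (count, q, z)  # -> z = 23, count = 18, q = 2
z, count = (z + q, count - z)  # -> z = 25, count = -5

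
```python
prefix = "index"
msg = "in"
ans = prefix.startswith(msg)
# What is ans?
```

Trace (tracking ans):
prefix = 'index'  # -> prefix = 'index'
msg = 'in'  # -> msg = 'in'
ans = prefix.startswith(msg)  # -> ans = True

Answer: True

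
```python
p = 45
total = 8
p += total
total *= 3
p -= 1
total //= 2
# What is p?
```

Answer: 52

Derivation:
Trace (tracking p):
p = 45  # -> p = 45
total = 8  # -> total = 8
p += total  # -> p = 53
total *= 3  # -> total = 24
p -= 1  # -> p = 52
total //= 2  # -> total = 12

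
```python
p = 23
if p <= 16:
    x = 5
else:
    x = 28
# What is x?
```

Answer: 28

Derivation:
Trace (tracking x):
p = 23  # -> p = 23
if p <= 16:  # condition is False
else:
    x = 28  # -> x = 28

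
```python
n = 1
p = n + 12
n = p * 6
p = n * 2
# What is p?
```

Trace (tracking p):
n = 1  # -> n = 1
p = n + 12  # -> p = 13
n = p * 6  # -> n = 78
p = n * 2  # -> p = 156

Answer: 156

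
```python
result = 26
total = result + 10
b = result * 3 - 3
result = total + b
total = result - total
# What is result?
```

Trace (tracking result):
result = 26  # -> result = 26
total = result + 10  # -> total = 36
b = result * 3 - 3  # -> b = 75
result = total + b  # -> result = 111
total = result - total  # -> total = 75

Answer: 111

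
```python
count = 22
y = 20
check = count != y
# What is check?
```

Trace (tracking check):
count = 22  # -> count = 22
y = 20  # -> y = 20
check = count != y  # -> check = True

Answer: True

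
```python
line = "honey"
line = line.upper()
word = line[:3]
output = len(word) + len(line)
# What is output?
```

Trace (tracking output):
line = 'honey'  # -> line = 'honey'
line = line.upper()  # -> line = 'HONEY'
word = line[:3]  # -> word = 'HON'
output = len(word) + len(line)  # -> output = 8

Answer: 8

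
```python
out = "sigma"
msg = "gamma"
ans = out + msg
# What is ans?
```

Trace (tracking ans):
out = 'sigma'  # -> out = 'sigma'
msg = 'gamma'  # -> msg = 'gamma'
ans = out + msg  # -> ans = 'sigmagamma'

Answer: 'sigmagamma'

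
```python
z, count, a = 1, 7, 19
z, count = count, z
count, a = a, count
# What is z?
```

Answer: 7

Derivation:
Trace (tracking z):
z, count, a = (1, 7, 19)  # -> z = 1, count = 7, a = 19
z, count = (count, z)  # -> z = 7, count = 1
count, a = (a, count)  # -> count = 19, a = 1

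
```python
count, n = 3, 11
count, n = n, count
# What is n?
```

Answer: 3

Derivation:
Trace (tracking n):
count, n = (3, 11)  # -> count = 3, n = 11
count, n = (n, count)  # -> count = 11, n = 3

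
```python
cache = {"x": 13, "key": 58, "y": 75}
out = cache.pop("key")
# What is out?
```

Trace (tracking out):
cache = {'x': 13, 'key': 58, 'y': 75}  # -> cache = {'x': 13, 'key': 58, 'y': 75}
out = cache.pop('key')  # -> out = 58

Answer: 58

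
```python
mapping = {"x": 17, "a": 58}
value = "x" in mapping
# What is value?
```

Trace (tracking value):
mapping = {'x': 17, 'a': 58}  # -> mapping = {'x': 17, 'a': 58}
value = 'x' in mapping  # -> value = True

Answer: True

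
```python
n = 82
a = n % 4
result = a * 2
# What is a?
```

Trace (tracking a):
n = 82  # -> n = 82
a = n % 4  # -> a = 2
result = a * 2  # -> result = 4

Answer: 2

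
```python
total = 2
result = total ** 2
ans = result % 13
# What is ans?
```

Trace (tracking ans):
total = 2  # -> total = 2
result = total ** 2  # -> result = 4
ans = result % 13  # -> ans = 4

Answer: 4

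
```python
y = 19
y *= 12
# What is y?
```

Answer: 228

Derivation:
Trace (tracking y):
y = 19  # -> y = 19
y *= 12  # -> y = 228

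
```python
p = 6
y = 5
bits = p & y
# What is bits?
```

Trace (tracking bits):
p = 6  # -> p = 6
y = 5  # -> y = 5
bits = p & y  # -> bits = 4

Answer: 4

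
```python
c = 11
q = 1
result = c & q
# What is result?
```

Trace (tracking result):
c = 11  # -> c = 11
q = 1  # -> q = 1
result = c & q  # -> result = 1

Answer: 1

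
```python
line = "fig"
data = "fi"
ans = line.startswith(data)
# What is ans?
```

Trace (tracking ans):
line = 'fig'  # -> line = 'fig'
data = 'fi'  # -> data = 'fi'
ans = line.startswith(data)  # -> ans = True

Answer: True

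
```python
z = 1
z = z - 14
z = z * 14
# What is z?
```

Trace (tracking z):
z = 1  # -> z = 1
z = z - 14  # -> z = -13
z = z * 14  # -> z = -182

Answer: -182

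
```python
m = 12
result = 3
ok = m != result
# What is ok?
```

Trace (tracking ok):
m = 12  # -> m = 12
result = 3  # -> result = 3
ok = m != result  # -> ok = True

Answer: True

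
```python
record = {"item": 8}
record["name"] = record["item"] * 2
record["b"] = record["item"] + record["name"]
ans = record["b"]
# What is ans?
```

Answer: 24

Derivation:
Trace (tracking ans):
record = {'item': 8}  # -> record = {'item': 8}
record['name'] = record['item'] * 2  # -> record = {'item': 8, 'name': 16}
record['b'] = record['item'] + record['name']  # -> record = {'item': 8, 'name': 16, 'b': 24}
ans = record['b']  # -> ans = 24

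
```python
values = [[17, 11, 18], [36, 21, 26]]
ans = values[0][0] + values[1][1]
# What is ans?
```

Trace (tracking ans):
values = [[17, 11, 18], [36, 21, 26]]  # -> values = [[17, 11, 18], [36, 21, 26]]
ans = values[0][0] + values[1][1]  # -> ans = 38

Answer: 38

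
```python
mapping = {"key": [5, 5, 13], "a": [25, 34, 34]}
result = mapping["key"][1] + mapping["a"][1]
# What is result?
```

Trace (tracking result):
mapping = {'key': [5, 5, 13], 'a': [25, 34, 34]}  # -> mapping = {'key': [5, 5, 13], 'a': [25, 34, 34]}
result = mapping['key'][1] + mapping['a'][1]  # -> result = 39

Answer: 39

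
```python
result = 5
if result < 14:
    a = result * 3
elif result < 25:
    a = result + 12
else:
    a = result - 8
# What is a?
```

Trace (tracking a):
result = 5  # -> result = 5
if result < 14:  # condition is True
    a = result * 3  # -> a = 15

Answer: 15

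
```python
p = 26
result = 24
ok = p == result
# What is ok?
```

Answer: False

Derivation:
Trace (tracking ok):
p = 26  # -> p = 26
result = 24  # -> result = 24
ok = p == result  # -> ok = False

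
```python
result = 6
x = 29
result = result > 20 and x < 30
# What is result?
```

Trace (tracking result):
result = 6  # -> result = 6
x = 29  # -> x = 29
result = result > 20 and x < 30  # -> result = False

Answer: False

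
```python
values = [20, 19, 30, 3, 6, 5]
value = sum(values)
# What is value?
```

Answer: 83

Derivation:
Trace (tracking value):
values = [20, 19, 30, 3, 6, 5]  # -> values = [20, 19, 30, 3, 6, 5]
value = sum(values)  # -> value = 83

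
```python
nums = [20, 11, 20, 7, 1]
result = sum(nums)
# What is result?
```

Answer: 59

Derivation:
Trace (tracking result):
nums = [20, 11, 20, 7, 1]  # -> nums = [20, 11, 20, 7, 1]
result = sum(nums)  # -> result = 59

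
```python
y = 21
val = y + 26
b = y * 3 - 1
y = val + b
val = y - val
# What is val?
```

Trace (tracking val):
y = 21  # -> y = 21
val = y + 26  # -> val = 47
b = y * 3 - 1  # -> b = 62
y = val + b  # -> y = 109
val = y - val  # -> val = 62

Answer: 62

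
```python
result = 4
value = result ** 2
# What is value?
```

Answer: 16

Derivation:
Trace (tracking value):
result = 4  # -> result = 4
value = result ** 2  # -> value = 16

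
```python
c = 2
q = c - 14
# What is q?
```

Answer: -12

Derivation:
Trace (tracking q):
c = 2  # -> c = 2
q = c - 14  # -> q = -12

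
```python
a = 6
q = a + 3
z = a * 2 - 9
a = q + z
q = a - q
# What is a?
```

Trace (tracking a):
a = 6  # -> a = 6
q = a + 3  # -> q = 9
z = a * 2 - 9  # -> z = 3
a = q + z  # -> a = 12
q = a - q  # -> q = 3

Answer: 12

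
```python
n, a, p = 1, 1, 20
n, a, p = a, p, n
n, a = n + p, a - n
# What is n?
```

Trace (tracking n):
n, a, p = (1, 1, 20)  # -> n = 1, a = 1, p = 20
n, a, p = (a, p, n)  # -> n = 1, a = 20, p = 1
n, a = (n + p, a - n)  # -> n = 2, a = 19

Answer: 2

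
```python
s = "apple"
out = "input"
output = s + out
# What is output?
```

Answer: 'appleinput'

Derivation:
Trace (tracking output):
s = 'apple'  # -> s = 'apple'
out = 'input'  # -> out = 'input'
output = s + out  # -> output = 'appleinput'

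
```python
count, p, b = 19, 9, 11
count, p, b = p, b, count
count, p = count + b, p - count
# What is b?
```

Answer: 19

Derivation:
Trace (tracking b):
count, p, b = (19, 9, 11)  # -> count = 19, p = 9, b = 11
count, p, b = (p, b, count)  # -> count = 9, p = 11, b = 19
count, p = (count + b, p - count)  # -> count = 28, p = 2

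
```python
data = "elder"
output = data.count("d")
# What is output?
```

Answer: 1

Derivation:
Trace (tracking output):
data = 'elder'  # -> data = 'elder'
output = data.count('d')  # -> output = 1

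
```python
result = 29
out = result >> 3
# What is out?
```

Trace (tracking out):
result = 29  # -> result = 29
out = result >> 3  # -> out = 3

Answer: 3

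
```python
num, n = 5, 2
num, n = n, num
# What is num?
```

Trace (tracking num):
num, n = (5, 2)  # -> num = 5, n = 2
num, n = (n, num)  # -> num = 2, n = 5

Answer: 2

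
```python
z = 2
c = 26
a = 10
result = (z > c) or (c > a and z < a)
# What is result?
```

Answer: True

Derivation:
Trace (tracking result):
z = 2  # -> z = 2
c = 26  # -> c = 26
a = 10  # -> a = 10
result = z > c or (c > a and z < a)  # -> result = True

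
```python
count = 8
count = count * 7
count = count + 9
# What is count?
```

Answer: 65

Derivation:
Trace (tracking count):
count = 8  # -> count = 8
count = count * 7  # -> count = 56
count = count + 9  # -> count = 65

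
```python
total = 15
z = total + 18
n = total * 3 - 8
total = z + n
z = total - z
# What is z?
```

Trace (tracking z):
total = 15  # -> total = 15
z = total + 18  # -> z = 33
n = total * 3 - 8  # -> n = 37
total = z + n  # -> total = 70
z = total - z  # -> z = 37

Answer: 37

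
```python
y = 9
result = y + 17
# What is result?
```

Trace (tracking result):
y = 9  # -> y = 9
result = y + 17  # -> result = 26

Answer: 26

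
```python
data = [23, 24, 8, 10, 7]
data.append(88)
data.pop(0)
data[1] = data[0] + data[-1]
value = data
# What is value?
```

Trace (tracking value):
data = [23, 24, 8, 10, 7]  # -> data = [23, 24, 8, 10, 7]
data.append(88)  # -> data = [23, 24, 8, 10, 7, 88]
data.pop(0)  # -> data = [24, 8, 10, 7, 88]
data[1] = data[0] + data[-1]  # -> data = [24, 112, 10, 7, 88]
value = data  # -> value = [24, 112, 10, 7, 88]

Answer: [24, 112, 10, 7, 88]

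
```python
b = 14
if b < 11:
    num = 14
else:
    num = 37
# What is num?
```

Answer: 37

Derivation:
Trace (tracking num):
b = 14  # -> b = 14
if b < 11:  # condition is False
else:
    num = 37  # -> num = 37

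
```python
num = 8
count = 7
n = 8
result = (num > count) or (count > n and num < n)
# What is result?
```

Answer: True

Derivation:
Trace (tracking result):
num = 8  # -> num = 8
count = 7  # -> count = 7
n = 8  # -> n = 8
result = num > count or (count > n and num < n)  # -> result = True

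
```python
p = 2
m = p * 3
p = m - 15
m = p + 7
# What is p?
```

Answer: -9

Derivation:
Trace (tracking p):
p = 2  # -> p = 2
m = p * 3  # -> m = 6
p = m - 15  # -> p = -9
m = p + 7  # -> m = -2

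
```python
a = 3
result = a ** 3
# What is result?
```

Answer: 27

Derivation:
Trace (tracking result):
a = 3  # -> a = 3
result = a ** 3  # -> result = 27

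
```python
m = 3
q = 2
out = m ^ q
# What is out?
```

Answer: 1

Derivation:
Trace (tracking out):
m = 3  # -> m = 3
q = 2  # -> q = 2
out = m ^ q  # -> out = 1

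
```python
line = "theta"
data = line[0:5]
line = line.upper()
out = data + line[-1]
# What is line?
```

Answer: 'THETA'

Derivation:
Trace (tracking line):
line = 'theta'  # -> line = 'theta'
data = line[0:5]  # -> data = 'theta'
line = line.upper()  # -> line = 'THETA'
out = data + line[-1]  # -> out = 'thetaA'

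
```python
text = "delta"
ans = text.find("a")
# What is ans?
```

Trace (tracking ans):
text = 'delta'  # -> text = 'delta'
ans = text.find('a')  # -> ans = 4

Answer: 4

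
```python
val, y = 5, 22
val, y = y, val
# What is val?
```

Answer: 22

Derivation:
Trace (tracking val):
val, y = (5, 22)  # -> val = 5, y = 22
val, y = (y, val)  # -> val = 22, y = 5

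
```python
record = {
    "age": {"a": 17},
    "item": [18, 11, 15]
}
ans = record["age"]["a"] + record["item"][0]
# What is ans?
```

Trace (tracking ans):
record = {'age': {'a': 17}, 'item': [18, 11, 15]}  # -> record = {'age': {'a': 17}, 'item': [18, 11, 15]}
ans = record['age']['a'] + record['item'][0]  # -> ans = 35

Answer: 35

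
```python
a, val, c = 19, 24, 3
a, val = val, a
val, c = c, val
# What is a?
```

Answer: 24

Derivation:
Trace (tracking a):
a, val, c = (19, 24, 3)  # -> a = 19, val = 24, c = 3
a, val = (val, a)  # -> a = 24, val = 19
val, c = (c, val)  # -> val = 3, c = 19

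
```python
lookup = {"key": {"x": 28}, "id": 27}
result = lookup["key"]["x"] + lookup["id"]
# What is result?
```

Answer: 55

Derivation:
Trace (tracking result):
lookup = {'key': {'x': 28}, 'id': 27}  # -> lookup = {'key': {'x': 28}, 'id': 27}
result = lookup['key']['x'] + lookup['id']  # -> result = 55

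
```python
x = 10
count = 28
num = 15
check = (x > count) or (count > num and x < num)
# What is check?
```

Answer: True

Derivation:
Trace (tracking check):
x = 10  # -> x = 10
count = 28  # -> count = 28
num = 15  # -> num = 15
check = x > count or (count > num and x < num)  # -> check = True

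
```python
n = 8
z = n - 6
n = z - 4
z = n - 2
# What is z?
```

Trace (tracking z):
n = 8  # -> n = 8
z = n - 6  # -> z = 2
n = z - 4  # -> n = -2
z = n - 2  # -> z = -4

Answer: -4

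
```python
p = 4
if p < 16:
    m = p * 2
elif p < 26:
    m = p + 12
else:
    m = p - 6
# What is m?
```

Trace (tracking m):
p = 4  # -> p = 4
if p < 16:  # condition is True
    m = p * 2  # -> m = 8

Answer: 8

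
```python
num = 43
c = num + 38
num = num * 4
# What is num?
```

Answer: 172

Derivation:
Trace (tracking num):
num = 43  # -> num = 43
c = num + 38  # -> c = 81
num = num * 4  # -> num = 172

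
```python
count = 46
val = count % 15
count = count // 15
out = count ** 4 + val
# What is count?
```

Answer: 3

Derivation:
Trace (tracking count):
count = 46  # -> count = 46
val = count % 15  # -> val = 1
count = count // 15  # -> count = 3
out = count ** 4 + val  # -> out = 82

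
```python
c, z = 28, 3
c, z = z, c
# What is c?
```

Trace (tracking c):
c, z = (28, 3)  # -> c = 28, z = 3
c, z = (z, c)  # -> c = 3, z = 28

Answer: 3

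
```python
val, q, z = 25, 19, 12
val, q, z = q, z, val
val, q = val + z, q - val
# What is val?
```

Answer: 44

Derivation:
Trace (tracking val):
val, q, z = (25, 19, 12)  # -> val = 25, q = 19, z = 12
val, q, z = (q, z, val)  # -> val = 19, q = 12, z = 25
val, q = (val + z, q - val)  # -> val = 44, q = -7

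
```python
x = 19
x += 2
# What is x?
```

Trace (tracking x):
x = 19  # -> x = 19
x += 2  # -> x = 21

Answer: 21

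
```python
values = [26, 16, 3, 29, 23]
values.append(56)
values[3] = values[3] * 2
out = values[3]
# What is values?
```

Trace (tracking values):
values = [26, 16, 3, 29, 23]  # -> values = [26, 16, 3, 29, 23]
values.append(56)  # -> values = [26, 16, 3, 29, 23, 56]
values[3] = values[3] * 2  # -> values = [26, 16, 3, 58, 23, 56]
out = values[3]  # -> out = 58

Answer: [26, 16, 3, 58, 23, 56]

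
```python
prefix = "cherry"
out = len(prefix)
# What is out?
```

Trace (tracking out):
prefix = 'cherry'  # -> prefix = 'cherry'
out = len(prefix)  # -> out = 6

Answer: 6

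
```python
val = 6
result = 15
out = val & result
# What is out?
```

Answer: 6

Derivation:
Trace (tracking out):
val = 6  # -> val = 6
result = 15  # -> result = 15
out = val & result  # -> out = 6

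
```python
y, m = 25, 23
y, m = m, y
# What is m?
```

Answer: 25

Derivation:
Trace (tracking m):
y, m = (25, 23)  # -> y = 25, m = 23
y, m = (m, y)  # -> y = 23, m = 25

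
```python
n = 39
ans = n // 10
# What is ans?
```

Answer: 3

Derivation:
Trace (tracking ans):
n = 39  # -> n = 39
ans = n // 10  # -> ans = 3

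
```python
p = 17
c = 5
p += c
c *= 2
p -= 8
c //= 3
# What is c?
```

Trace (tracking c):
p = 17  # -> p = 17
c = 5  # -> c = 5
p += c  # -> p = 22
c *= 2  # -> c = 10
p -= 8  # -> p = 14
c //= 3  # -> c = 3

Answer: 3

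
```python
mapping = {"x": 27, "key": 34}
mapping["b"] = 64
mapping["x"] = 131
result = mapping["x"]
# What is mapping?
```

Trace (tracking mapping):
mapping = {'x': 27, 'key': 34}  # -> mapping = {'x': 27, 'key': 34}
mapping['b'] = 64  # -> mapping = {'x': 27, 'key': 34, 'b': 64}
mapping['x'] = 131  # -> mapping = {'x': 131, 'key': 34, 'b': 64}
result = mapping['x']  # -> result = 131

Answer: {'x': 131, 'key': 34, 'b': 64}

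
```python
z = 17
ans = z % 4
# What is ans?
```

Answer: 1

Derivation:
Trace (tracking ans):
z = 17  # -> z = 17
ans = z % 4  # -> ans = 1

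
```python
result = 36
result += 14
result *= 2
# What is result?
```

Trace (tracking result):
result = 36  # -> result = 36
result += 14  # -> result = 50
result *= 2  # -> result = 100

Answer: 100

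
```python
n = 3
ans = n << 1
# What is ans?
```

Trace (tracking ans):
n = 3  # -> n = 3
ans = n << 1  # -> ans = 6

Answer: 6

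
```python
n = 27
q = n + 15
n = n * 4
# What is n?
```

Trace (tracking n):
n = 27  # -> n = 27
q = n + 15  # -> q = 42
n = n * 4  # -> n = 108

Answer: 108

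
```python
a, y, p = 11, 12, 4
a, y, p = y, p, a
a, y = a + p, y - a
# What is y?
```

Trace (tracking y):
a, y, p = (11, 12, 4)  # -> a = 11, y = 12, p = 4
a, y, p = (y, p, a)  # -> a = 12, y = 4, p = 11
a, y = (a + p, y - a)  # -> a = 23, y = -8

Answer: -8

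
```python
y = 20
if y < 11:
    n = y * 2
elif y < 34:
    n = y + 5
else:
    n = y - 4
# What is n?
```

Answer: 25

Derivation:
Trace (tracking n):
y = 20  # -> y = 20
if y < 11:  # condition is False
elif y < 34:  # condition is True
    n = y + 5  # -> n = 25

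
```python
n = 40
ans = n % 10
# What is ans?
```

Answer: 0

Derivation:
Trace (tracking ans):
n = 40  # -> n = 40
ans = n % 10  # -> ans = 0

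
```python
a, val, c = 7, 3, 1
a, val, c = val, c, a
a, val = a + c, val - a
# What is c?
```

Answer: 7

Derivation:
Trace (tracking c):
a, val, c = (7, 3, 1)  # -> a = 7, val = 3, c = 1
a, val, c = (val, c, a)  # -> a = 3, val = 1, c = 7
a, val = (a + c, val - a)  # -> a = 10, val = -2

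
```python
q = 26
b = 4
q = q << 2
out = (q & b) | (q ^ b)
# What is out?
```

Trace (tracking out):
q = 26  # -> q = 26
b = 4  # -> b = 4
q = q << 2  # -> q = 104
out = q & b | q ^ b  # -> out = 108

Answer: 108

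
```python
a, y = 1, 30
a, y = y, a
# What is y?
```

Answer: 1

Derivation:
Trace (tracking y):
a, y = (1, 30)  # -> a = 1, y = 30
a, y = (y, a)  # -> a = 30, y = 1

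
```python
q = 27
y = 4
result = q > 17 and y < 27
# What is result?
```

Trace (tracking result):
q = 27  # -> q = 27
y = 4  # -> y = 4
result = q > 17 and y < 27  # -> result = True

Answer: True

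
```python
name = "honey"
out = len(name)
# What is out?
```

Trace (tracking out):
name = 'honey'  # -> name = 'honey'
out = len(name)  # -> out = 5

Answer: 5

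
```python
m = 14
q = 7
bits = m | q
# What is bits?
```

Trace (tracking bits):
m = 14  # -> m = 14
q = 7  # -> q = 7
bits = m | q  # -> bits = 15

Answer: 15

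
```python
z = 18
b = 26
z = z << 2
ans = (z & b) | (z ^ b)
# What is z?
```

Answer: 72

Derivation:
Trace (tracking z):
z = 18  # -> z = 18
b = 26  # -> b = 26
z = z << 2  # -> z = 72
ans = z & b | z ^ b  # -> ans = 90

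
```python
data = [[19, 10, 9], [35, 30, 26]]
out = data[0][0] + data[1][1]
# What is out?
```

Trace (tracking out):
data = [[19, 10, 9], [35, 30, 26]]  # -> data = [[19, 10, 9], [35, 30, 26]]
out = data[0][0] + data[1][1]  # -> out = 49

Answer: 49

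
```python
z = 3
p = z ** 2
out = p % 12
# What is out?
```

Trace (tracking out):
z = 3  # -> z = 3
p = z ** 2  # -> p = 9
out = p % 12  # -> out = 9

Answer: 9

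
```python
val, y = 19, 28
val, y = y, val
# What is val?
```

Answer: 28

Derivation:
Trace (tracking val):
val, y = (19, 28)  # -> val = 19, y = 28
val, y = (y, val)  # -> val = 28, y = 19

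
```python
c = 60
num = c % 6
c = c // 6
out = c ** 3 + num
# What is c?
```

Trace (tracking c):
c = 60  # -> c = 60
num = c % 6  # -> num = 0
c = c // 6  # -> c = 10
out = c ** 3 + num  # -> out = 1000

Answer: 10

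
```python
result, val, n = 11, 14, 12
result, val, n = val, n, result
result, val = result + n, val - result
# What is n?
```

Answer: 11

Derivation:
Trace (tracking n):
result, val, n = (11, 14, 12)  # -> result = 11, val = 14, n = 12
result, val, n = (val, n, result)  # -> result = 14, val = 12, n = 11
result, val = (result + n, val - result)  # -> result = 25, val = -2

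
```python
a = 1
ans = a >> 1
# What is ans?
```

Trace (tracking ans):
a = 1  # -> a = 1
ans = a >> 1  # -> ans = 0

Answer: 0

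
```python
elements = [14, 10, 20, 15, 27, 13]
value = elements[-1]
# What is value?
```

Answer: 13

Derivation:
Trace (tracking value):
elements = [14, 10, 20, 15, 27, 13]  # -> elements = [14, 10, 20, 15, 27, 13]
value = elements[-1]  # -> value = 13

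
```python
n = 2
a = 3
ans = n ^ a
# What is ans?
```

Trace (tracking ans):
n = 2  # -> n = 2
a = 3  # -> a = 3
ans = n ^ a  # -> ans = 1

Answer: 1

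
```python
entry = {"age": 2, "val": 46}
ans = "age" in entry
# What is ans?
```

Trace (tracking ans):
entry = {'age': 2, 'val': 46}  # -> entry = {'age': 2, 'val': 46}
ans = 'age' in entry  # -> ans = True

Answer: True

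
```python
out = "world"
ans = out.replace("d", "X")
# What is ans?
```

Answer: 'worlX'

Derivation:
Trace (tracking ans):
out = 'world'  # -> out = 'world'
ans = out.replace('d', 'X')  # -> ans = 'worlX'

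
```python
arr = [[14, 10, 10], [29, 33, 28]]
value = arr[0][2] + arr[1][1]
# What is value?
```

Answer: 43

Derivation:
Trace (tracking value):
arr = [[14, 10, 10], [29, 33, 28]]  # -> arr = [[14, 10, 10], [29, 33, 28]]
value = arr[0][2] + arr[1][1]  # -> value = 43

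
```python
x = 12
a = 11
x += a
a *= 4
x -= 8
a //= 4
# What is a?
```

Trace (tracking a):
x = 12  # -> x = 12
a = 11  # -> a = 11
x += a  # -> x = 23
a *= 4  # -> a = 44
x -= 8  # -> x = 15
a //= 4  # -> a = 11

Answer: 11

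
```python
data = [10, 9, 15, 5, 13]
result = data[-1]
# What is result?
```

Answer: 13

Derivation:
Trace (tracking result):
data = [10, 9, 15, 5, 13]  # -> data = [10, 9, 15, 5, 13]
result = data[-1]  # -> result = 13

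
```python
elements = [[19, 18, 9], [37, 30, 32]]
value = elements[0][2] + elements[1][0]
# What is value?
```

Answer: 46

Derivation:
Trace (tracking value):
elements = [[19, 18, 9], [37, 30, 32]]  # -> elements = [[19, 18, 9], [37, 30, 32]]
value = elements[0][2] + elements[1][0]  # -> value = 46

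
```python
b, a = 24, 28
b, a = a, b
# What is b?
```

Answer: 28

Derivation:
Trace (tracking b):
b, a = (24, 28)  # -> b = 24, a = 28
b, a = (a, b)  # -> b = 28, a = 24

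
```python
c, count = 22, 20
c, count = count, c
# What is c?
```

Trace (tracking c):
c, count = (22, 20)  # -> c = 22, count = 20
c, count = (count, c)  # -> c = 20, count = 22

Answer: 20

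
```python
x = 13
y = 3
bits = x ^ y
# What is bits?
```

Answer: 14

Derivation:
Trace (tracking bits):
x = 13  # -> x = 13
y = 3  # -> y = 3
bits = x ^ y  # -> bits = 14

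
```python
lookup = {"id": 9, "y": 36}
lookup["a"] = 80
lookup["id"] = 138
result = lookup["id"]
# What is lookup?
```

Answer: {'id': 138, 'y': 36, 'a': 80}

Derivation:
Trace (tracking lookup):
lookup = {'id': 9, 'y': 36}  # -> lookup = {'id': 9, 'y': 36}
lookup['a'] = 80  # -> lookup = {'id': 9, 'y': 36, 'a': 80}
lookup['id'] = 138  # -> lookup = {'id': 138, 'y': 36, 'a': 80}
result = lookup['id']  # -> result = 138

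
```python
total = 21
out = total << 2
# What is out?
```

Answer: 84

Derivation:
Trace (tracking out):
total = 21  # -> total = 21
out = total << 2  # -> out = 84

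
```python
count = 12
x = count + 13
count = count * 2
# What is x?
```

Answer: 25

Derivation:
Trace (tracking x):
count = 12  # -> count = 12
x = count + 13  # -> x = 25
count = count * 2  # -> count = 24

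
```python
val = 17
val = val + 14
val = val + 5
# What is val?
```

Trace (tracking val):
val = 17  # -> val = 17
val = val + 14  # -> val = 31
val = val + 5  # -> val = 36

Answer: 36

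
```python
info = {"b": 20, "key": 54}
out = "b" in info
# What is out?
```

Answer: True

Derivation:
Trace (tracking out):
info = {'b': 20, 'key': 54}  # -> info = {'b': 20, 'key': 54}
out = 'b' in info  # -> out = True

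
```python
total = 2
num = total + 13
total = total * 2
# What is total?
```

Answer: 4

Derivation:
Trace (tracking total):
total = 2  # -> total = 2
num = total + 13  # -> num = 15
total = total * 2  # -> total = 4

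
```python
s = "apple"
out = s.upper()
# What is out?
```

Trace (tracking out):
s = 'apple'  # -> s = 'apple'
out = s.upper()  # -> out = 'APPLE'

Answer: 'APPLE'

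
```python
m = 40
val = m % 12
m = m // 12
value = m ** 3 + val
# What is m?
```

Trace (tracking m):
m = 40  # -> m = 40
val = m % 12  # -> val = 4
m = m // 12  # -> m = 3
value = m ** 3 + val  # -> value = 31

Answer: 3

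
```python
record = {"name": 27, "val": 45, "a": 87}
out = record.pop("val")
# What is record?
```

Trace (tracking record):
record = {'name': 27, 'val': 45, 'a': 87}  # -> record = {'name': 27, 'val': 45, 'a': 87}
out = record.pop('val')  # -> out = 45

Answer: {'name': 27, 'a': 87}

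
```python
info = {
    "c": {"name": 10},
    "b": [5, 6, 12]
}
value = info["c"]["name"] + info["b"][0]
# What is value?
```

Answer: 15

Derivation:
Trace (tracking value):
info = {'c': {'name': 10}, 'b': [5, 6, 12]}  # -> info = {'c': {'name': 10}, 'b': [5, 6, 12]}
value = info['c']['name'] + info['b'][0]  # -> value = 15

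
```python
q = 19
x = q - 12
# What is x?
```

Answer: 7

Derivation:
Trace (tracking x):
q = 19  # -> q = 19
x = q - 12  # -> x = 7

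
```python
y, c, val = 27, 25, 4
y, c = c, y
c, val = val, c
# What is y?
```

Trace (tracking y):
y, c, val = (27, 25, 4)  # -> y = 27, c = 25, val = 4
y, c = (c, y)  # -> y = 25, c = 27
c, val = (val, c)  # -> c = 4, val = 27

Answer: 25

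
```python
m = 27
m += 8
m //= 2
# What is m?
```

Trace (tracking m):
m = 27  # -> m = 27
m += 8  # -> m = 35
m //= 2  # -> m = 17

Answer: 17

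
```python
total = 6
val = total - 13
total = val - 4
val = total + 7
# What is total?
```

Trace (tracking total):
total = 6  # -> total = 6
val = total - 13  # -> val = -7
total = val - 4  # -> total = -11
val = total + 7  # -> val = -4

Answer: -11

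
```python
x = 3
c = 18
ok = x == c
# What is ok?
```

Trace (tracking ok):
x = 3  # -> x = 3
c = 18  # -> c = 18
ok = x == c  # -> ok = False

Answer: False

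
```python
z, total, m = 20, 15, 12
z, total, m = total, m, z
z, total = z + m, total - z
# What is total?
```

Trace (tracking total):
z, total, m = (20, 15, 12)  # -> z = 20, total = 15, m = 12
z, total, m = (total, m, z)  # -> z = 15, total = 12, m = 20
z, total = (z + m, total - z)  # -> z = 35, total = -3

Answer: -3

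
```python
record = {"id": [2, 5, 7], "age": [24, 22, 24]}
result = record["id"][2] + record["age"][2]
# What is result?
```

Trace (tracking result):
record = {'id': [2, 5, 7], 'age': [24, 22, 24]}  # -> record = {'id': [2, 5, 7], 'age': [24, 22, 24]}
result = record['id'][2] + record['age'][2]  # -> result = 31

Answer: 31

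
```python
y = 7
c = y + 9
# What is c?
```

Trace (tracking c):
y = 7  # -> y = 7
c = y + 9  # -> c = 16

Answer: 16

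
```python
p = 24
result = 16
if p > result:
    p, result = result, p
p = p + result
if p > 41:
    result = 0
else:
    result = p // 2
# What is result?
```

Trace (tracking result):
p = 24  # -> p = 24
result = 16  # -> result = 16
if p > result:  # condition is True
    p, result = (result, p)  # -> p = 16, result = 24
p = p + result  # -> p = 40
if p > 41:  # condition is False
else:
    result = p // 2  # -> result = 20

Answer: 20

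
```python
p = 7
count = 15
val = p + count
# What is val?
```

Answer: 22

Derivation:
Trace (tracking val):
p = 7  # -> p = 7
count = 15  # -> count = 15
val = p + count  # -> val = 22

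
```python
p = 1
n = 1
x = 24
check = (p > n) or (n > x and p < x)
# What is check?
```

Trace (tracking check):
p = 1  # -> p = 1
n = 1  # -> n = 1
x = 24  # -> x = 24
check = p > n or (n > x and p < x)  # -> check = False

Answer: False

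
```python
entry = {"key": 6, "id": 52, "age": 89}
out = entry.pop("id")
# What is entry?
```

Answer: {'key': 6, 'age': 89}

Derivation:
Trace (tracking entry):
entry = {'key': 6, 'id': 52, 'age': 89}  # -> entry = {'key': 6, 'id': 52, 'age': 89}
out = entry.pop('id')  # -> out = 52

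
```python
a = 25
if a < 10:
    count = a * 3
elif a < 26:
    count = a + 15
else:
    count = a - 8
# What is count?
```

Answer: 40

Derivation:
Trace (tracking count):
a = 25  # -> a = 25
if a < 10:  # condition is False
elif a < 26:  # condition is True
    count = a + 15  # -> count = 40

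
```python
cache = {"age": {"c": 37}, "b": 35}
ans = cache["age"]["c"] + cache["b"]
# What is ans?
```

Trace (tracking ans):
cache = {'age': {'c': 37}, 'b': 35}  # -> cache = {'age': {'c': 37}, 'b': 35}
ans = cache['age']['c'] + cache['b']  # -> ans = 72

Answer: 72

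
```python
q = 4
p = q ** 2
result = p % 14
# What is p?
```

Answer: 16

Derivation:
Trace (tracking p):
q = 4  # -> q = 4
p = q ** 2  # -> p = 16
result = p % 14  # -> result = 2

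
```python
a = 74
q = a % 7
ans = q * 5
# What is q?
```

Trace (tracking q):
a = 74  # -> a = 74
q = a % 7  # -> q = 4
ans = q * 5  # -> ans = 20

Answer: 4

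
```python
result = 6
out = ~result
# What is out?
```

Answer: -7

Derivation:
Trace (tracking out):
result = 6  # -> result = 6
out = ~result  # -> out = -7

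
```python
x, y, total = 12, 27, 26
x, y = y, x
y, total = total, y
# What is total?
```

Trace (tracking total):
x, y, total = (12, 27, 26)  # -> x = 12, y = 27, total = 26
x, y = (y, x)  # -> x = 27, y = 12
y, total = (total, y)  # -> y = 26, total = 12

Answer: 12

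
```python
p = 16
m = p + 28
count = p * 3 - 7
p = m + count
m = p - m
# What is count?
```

Trace (tracking count):
p = 16  # -> p = 16
m = p + 28  # -> m = 44
count = p * 3 - 7  # -> count = 41
p = m + count  # -> p = 85
m = p - m  # -> m = 41

Answer: 41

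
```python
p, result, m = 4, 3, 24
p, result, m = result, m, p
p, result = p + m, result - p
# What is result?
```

Trace (tracking result):
p, result, m = (4, 3, 24)  # -> p = 4, result = 3, m = 24
p, result, m = (result, m, p)  # -> p = 3, result = 24, m = 4
p, result = (p + m, result - p)  # -> p = 7, result = 21

Answer: 21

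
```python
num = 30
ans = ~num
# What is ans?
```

Answer: -31

Derivation:
Trace (tracking ans):
num = 30  # -> num = 30
ans = ~num  # -> ans = -31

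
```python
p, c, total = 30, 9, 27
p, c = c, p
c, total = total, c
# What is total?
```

Trace (tracking total):
p, c, total = (30, 9, 27)  # -> p = 30, c = 9, total = 27
p, c = (c, p)  # -> p = 9, c = 30
c, total = (total, c)  # -> c = 27, total = 30

Answer: 30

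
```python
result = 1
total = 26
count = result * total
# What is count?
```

Trace (tracking count):
result = 1  # -> result = 1
total = 26  # -> total = 26
count = result * total  # -> count = 26

Answer: 26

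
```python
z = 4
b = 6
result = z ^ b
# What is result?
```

Answer: 2

Derivation:
Trace (tracking result):
z = 4  # -> z = 4
b = 6  # -> b = 6
result = z ^ b  # -> result = 2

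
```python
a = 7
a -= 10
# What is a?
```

Trace (tracking a):
a = 7  # -> a = 7
a -= 10  # -> a = -3

Answer: -3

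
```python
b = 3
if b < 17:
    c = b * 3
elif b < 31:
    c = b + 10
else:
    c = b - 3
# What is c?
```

Trace (tracking c):
b = 3  # -> b = 3
if b < 17:  # condition is True
    c = b * 3  # -> c = 9

Answer: 9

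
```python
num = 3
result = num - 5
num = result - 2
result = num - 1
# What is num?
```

Answer: -4

Derivation:
Trace (tracking num):
num = 3  # -> num = 3
result = num - 5  # -> result = -2
num = result - 2  # -> num = -4
result = num - 1  # -> result = -5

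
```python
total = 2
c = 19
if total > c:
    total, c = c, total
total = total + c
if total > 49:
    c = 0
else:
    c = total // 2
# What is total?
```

Trace (tracking total):
total = 2  # -> total = 2
c = 19  # -> c = 19
if total > c:  # condition is False
total = total + c  # -> total = 21
if total > 49:  # condition is False
else:
    c = total // 2  # -> c = 10

Answer: 21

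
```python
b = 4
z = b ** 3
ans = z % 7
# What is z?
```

Answer: 64

Derivation:
Trace (tracking z):
b = 4  # -> b = 4
z = b ** 3  # -> z = 64
ans = z % 7  # -> ans = 1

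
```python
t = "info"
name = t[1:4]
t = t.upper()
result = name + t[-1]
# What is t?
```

Trace (tracking t):
t = 'info'  # -> t = 'info'
name = t[1:4]  # -> name = 'nfo'
t = t.upper()  # -> t = 'INFO'
result = name + t[-1]  # -> result = 'nfoO'

Answer: 'INFO'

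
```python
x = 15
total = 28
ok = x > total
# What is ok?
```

Answer: False

Derivation:
Trace (tracking ok):
x = 15  # -> x = 15
total = 28  # -> total = 28
ok = x > total  # -> ok = False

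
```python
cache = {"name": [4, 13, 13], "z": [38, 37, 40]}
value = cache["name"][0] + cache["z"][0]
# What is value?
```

Answer: 42

Derivation:
Trace (tracking value):
cache = {'name': [4, 13, 13], 'z': [38, 37, 40]}  # -> cache = {'name': [4, 13, 13], 'z': [38, 37, 40]}
value = cache['name'][0] + cache['z'][0]  # -> value = 42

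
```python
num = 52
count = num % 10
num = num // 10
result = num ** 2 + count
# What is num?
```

Answer: 5

Derivation:
Trace (tracking num):
num = 52  # -> num = 52
count = num % 10  # -> count = 2
num = num // 10  # -> num = 5
result = num ** 2 + count  # -> result = 27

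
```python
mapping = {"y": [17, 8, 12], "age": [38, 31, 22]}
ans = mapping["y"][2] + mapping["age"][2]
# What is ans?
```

Trace (tracking ans):
mapping = {'y': [17, 8, 12], 'age': [38, 31, 22]}  # -> mapping = {'y': [17, 8, 12], 'age': [38, 31, 22]}
ans = mapping['y'][2] + mapping['age'][2]  # -> ans = 34

Answer: 34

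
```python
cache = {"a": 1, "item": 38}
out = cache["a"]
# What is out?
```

Trace (tracking out):
cache = {'a': 1, 'item': 38}  # -> cache = {'a': 1, 'item': 38}
out = cache['a']  # -> out = 1

Answer: 1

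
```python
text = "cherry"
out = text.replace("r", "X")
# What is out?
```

Trace (tracking out):
text = 'cherry'  # -> text = 'cherry'
out = text.replace('r', 'X')  # -> out = 'cheXXy'

Answer: 'cheXXy'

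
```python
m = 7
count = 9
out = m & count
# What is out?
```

Trace (tracking out):
m = 7  # -> m = 7
count = 9  # -> count = 9
out = m & count  # -> out = 1

Answer: 1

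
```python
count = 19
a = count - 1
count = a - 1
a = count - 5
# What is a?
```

Trace (tracking a):
count = 19  # -> count = 19
a = count - 1  # -> a = 18
count = a - 1  # -> count = 17
a = count - 5  # -> a = 12

Answer: 12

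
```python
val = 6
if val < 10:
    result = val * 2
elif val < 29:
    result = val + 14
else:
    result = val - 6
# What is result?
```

Answer: 12

Derivation:
Trace (tracking result):
val = 6  # -> val = 6
if val < 10:  # condition is True
    result = val * 2  # -> result = 12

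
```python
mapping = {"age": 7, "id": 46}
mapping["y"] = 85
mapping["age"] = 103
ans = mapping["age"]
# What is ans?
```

Answer: 103

Derivation:
Trace (tracking ans):
mapping = {'age': 7, 'id': 46}  # -> mapping = {'age': 7, 'id': 46}
mapping['y'] = 85  # -> mapping = {'age': 7, 'id': 46, 'y': 85}
mapping['age'] = 103  # -> mapping = {'age': 103, 'id': 46, 'y': 85}
ans = mapping['age']  # -> ans = 103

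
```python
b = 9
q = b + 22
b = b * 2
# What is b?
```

Answer: 18

Derivation:
Trace (tracking b):
b = 9  # -> b = 9
q = b + 22  # -> q = 31
b = b * 2  # -> b = 18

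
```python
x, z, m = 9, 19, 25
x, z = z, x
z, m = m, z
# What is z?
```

Trace (tracking z):
x, z, m = (9, 19, 25)  # -> x = 9, z = 19, m = 25
x, z = (z, x)  # -> x = 19, z = 9
z, m = (m, z)  # -> z = 25, m = 9

Answer: 25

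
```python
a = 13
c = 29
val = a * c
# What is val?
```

Answer: 377

Derivation:
Trace (tracking val):
a = 13  # -> a = 13
c = 29  # -> c = 29
val = a * c  # -> val = 377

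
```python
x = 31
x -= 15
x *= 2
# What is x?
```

Trace (tracking x):
x = 31  # -> x = 31
x -= 15  # -> x = 16
x *= 2  # -> x = 32

Answer: 32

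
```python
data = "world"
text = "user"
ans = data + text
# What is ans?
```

Trace (tracking ans):
data = 'world'  # -> data = 'world'
text = 'user'  # -> text = 'user'
ans = data + text  # -> ans = 'worlduser'

Answer: 'worlduser'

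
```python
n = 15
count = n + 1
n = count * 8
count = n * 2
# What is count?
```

Trace (tracking count):
n = 15  # -> n = 15
count = n + 1  # -> count = 16
n = count * 8  # -> n = 128
count = n * 2  # -> count = 256

Answer: 256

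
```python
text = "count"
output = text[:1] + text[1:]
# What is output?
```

Answer: 'count'

Derivation:
Trace (tracking output):
text = 'count'  # -> text = 'count'
output = text[:1] + text[1:]  # -> output = 'count'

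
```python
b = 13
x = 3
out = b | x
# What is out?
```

Trace (tracking out):
b = 13  # -> b = 13
x = 3  # -> x = 3
out = b | x  # -> out = 15

Answer: 15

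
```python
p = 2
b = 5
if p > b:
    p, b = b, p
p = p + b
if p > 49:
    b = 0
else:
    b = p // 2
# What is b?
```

Answer: 3

Derivation:
Trace (tracking b):
p = 2  # -> p = 2
b = 5  # -> b = 5
if p > b:  # condition is False
p = p + b  # -> p = 7
if p > 49:  # condition is False
else:
    b = p // 2  # -> b = 3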